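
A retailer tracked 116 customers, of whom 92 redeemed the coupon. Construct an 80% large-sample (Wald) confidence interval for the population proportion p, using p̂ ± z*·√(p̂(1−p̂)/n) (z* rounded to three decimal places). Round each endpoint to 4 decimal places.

(0.7449, 0.8413)

The sample proportion is 92/116 = 0.79310.
Standard error of p̂: √(0.164090/116) = √0.001414572 = 0.037611.
z* = 1.282 at the 80% level.
Margin = 1.282·0.037611 = 0.04822.
CI: 0.79310 ± 0.04822 = (0.7449, 0.8413).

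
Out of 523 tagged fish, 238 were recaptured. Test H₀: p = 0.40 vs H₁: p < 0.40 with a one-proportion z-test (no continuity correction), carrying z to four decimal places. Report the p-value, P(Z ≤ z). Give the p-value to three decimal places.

p-value = 0.995

p̂ = 238/523 = 0.45507.
SE₀ = √(0.40·0.60/523) = 0.021422.
z = (p̂ − p₀)/SE = (238/523 − 0.40)/0.021422 ≈ 2.5706.
p-value = P(Z ≤ z) with z = 2.5706 → 0.995.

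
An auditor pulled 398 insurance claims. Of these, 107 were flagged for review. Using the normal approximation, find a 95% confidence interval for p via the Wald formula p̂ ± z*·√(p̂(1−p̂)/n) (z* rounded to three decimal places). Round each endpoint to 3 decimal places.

(0.225, 0.312)

With x = 107 successes in n = 398, p̂ = 0.26884.
SE(p̂) = √(0.26884·0.73116/398) = 0.022224.
z* = 1.960 at the 95% level.
Margin of error: 1.960 × 0.022224 = 0.04356.
So the interval runs from 0.225 to 0.312.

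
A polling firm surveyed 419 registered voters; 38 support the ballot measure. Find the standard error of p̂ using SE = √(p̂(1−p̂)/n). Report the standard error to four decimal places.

With x = 38 successes in n = 419, p̂ = 0.09069.
p̂(1−p̂) = 0.09069·0.90931 = 0.082465.
SE = √(0.082465/419) = 0.0140.

SE = 0.0140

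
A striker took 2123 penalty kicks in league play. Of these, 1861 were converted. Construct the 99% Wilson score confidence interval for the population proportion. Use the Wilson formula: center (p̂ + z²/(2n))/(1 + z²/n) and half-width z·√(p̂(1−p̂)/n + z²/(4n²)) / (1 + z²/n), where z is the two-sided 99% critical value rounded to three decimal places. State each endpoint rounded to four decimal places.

(0.8570, 0.8938)

p̂ = 1861/2123 = 0.87659; z = 2.576, so z² = 6.635776.
Denominator 1 + z²/n = 1 + 6.635776/2123 = 1.003126.
Center = (0.87659 + 0.001563)/1.003126 = 0.87542.
Radicand: p̂(1−p̂)/n + z²/(4n²) = 0.000050956 + 0.000000368 = 0.000051324.
Half-width = 2.576·√0.000051324/1.003126 = 0.01840.
CI: 0.87542 ± 0.01840 = (0.8570, 0.8938).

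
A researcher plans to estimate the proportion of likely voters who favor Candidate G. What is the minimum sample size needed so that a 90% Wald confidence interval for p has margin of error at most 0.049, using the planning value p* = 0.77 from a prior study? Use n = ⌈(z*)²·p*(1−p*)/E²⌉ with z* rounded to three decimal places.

For 90% confidence, z* = 1.645.
p*(1−p*) = 0.1771.
Required n before rounding: 2.706025 × 0.1771 / 0.049² = 199.599.
⌈199.599⌉ = 200.

n = 200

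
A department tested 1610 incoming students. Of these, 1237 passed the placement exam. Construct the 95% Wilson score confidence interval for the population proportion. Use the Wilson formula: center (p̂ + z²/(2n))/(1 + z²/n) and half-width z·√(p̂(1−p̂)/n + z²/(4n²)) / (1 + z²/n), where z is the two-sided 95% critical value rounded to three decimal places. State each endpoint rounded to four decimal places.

p̂ = 1237/1610 = 0.76832; z = 1.960, so z² = 3.841600.
Denominator 1 + z²/n = 1 + 3.841600/1610 = 1.002386.
Adjusted center: (0.76832 + z²/(2n))/1.002386 = 0.76768.
Radicand: p̂(1−p̂)/n + z²/(4n²) = 0.000110561 + 0.000000371 = 0.000110932.
Half-width = z·√(radicand)/denom = 1.960·0.010532/1.002386 = 0.02059.
Interval: 0.76768 ± 0.02059 → (0.7471, 0.7883).

(0.7471, 0.7883)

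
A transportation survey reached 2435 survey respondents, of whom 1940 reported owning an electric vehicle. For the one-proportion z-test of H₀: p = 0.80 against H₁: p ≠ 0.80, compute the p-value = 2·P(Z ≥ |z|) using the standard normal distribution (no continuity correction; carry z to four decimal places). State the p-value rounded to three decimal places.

p-value = 0.685

p̂ = 1940/2435 = 0.79671.
Under H₀, SE = √(p₀(1−p₀)/n) = √(0.80·0.20/2435) = √0.000065708 = 0.008106.
z = (p̂ − p₀)/SE = (1940/2435 − 0.80)/0.008106 ≈ -0.4053.
p-value = 2·P(Z ≥ |z|) with z = -0.4053 → 0.685.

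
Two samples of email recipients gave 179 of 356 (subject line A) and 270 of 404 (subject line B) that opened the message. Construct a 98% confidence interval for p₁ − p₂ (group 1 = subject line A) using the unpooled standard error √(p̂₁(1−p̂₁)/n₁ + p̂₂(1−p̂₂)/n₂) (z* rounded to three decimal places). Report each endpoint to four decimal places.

(-0.2478, -0.0832)

p̂₁ = 179/356 = 0.50281, p̂₂ = 270/404 = 0.66832; p̂₁ − p̂₂ = -0.16551.
Unpooled SE = √(p̂₁(1−p̂₁)/n₁ + p̂₂(1−p̂₂)/n₂) = √(0.000702225 + 0.000548687) = 0.035368.
For 98% confidence, z* = 2.326. Margin = 2.326·0.035368 = 0.08227.
Interval: -0.16551 ± 0.08227 → (-0.2478, -0.0832).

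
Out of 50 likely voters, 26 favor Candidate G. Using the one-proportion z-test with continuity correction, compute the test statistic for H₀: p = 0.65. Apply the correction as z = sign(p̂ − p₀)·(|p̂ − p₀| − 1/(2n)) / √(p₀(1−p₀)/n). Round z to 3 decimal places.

The sample proportion is 26/50 = 0.52000. p̂ − p₀ = -0.130000.
1/(2n) = 0.010000.
Corrected numerator: |-0.130000| − 0.010000 = 0.120000.
SE₀ = √(0.65·0.35/50) = 0.067454.
z = (−)0.120000/0.067454 = -1.779.

z = -1.779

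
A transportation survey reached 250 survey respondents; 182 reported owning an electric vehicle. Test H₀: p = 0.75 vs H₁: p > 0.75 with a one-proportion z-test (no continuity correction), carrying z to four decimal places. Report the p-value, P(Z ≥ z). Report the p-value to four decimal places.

p-value = 0.7891

p̂ = 182/250 = 0.72800.
Under H₀, SE = √(p₀(1−p₀)/n) = √(0.75·0.25/250) = √0.000750000 = 0.027386.
z = (p̂ − p₀)/SE = (182/250 − 0.75)/0.027386 ≈ -0.8033.
p-value = P(Z ≥ z) with z = -0.8033 → 0.7891.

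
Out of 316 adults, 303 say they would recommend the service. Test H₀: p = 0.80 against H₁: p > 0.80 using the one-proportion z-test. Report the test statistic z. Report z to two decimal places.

z = 7.06

With x = 303 successes in n = 316, p̂ = 0.95886.
Under H₀, SE = √(p₀(1−p₀)/n) = √(0.80·0.20/316) = √0.000506329 = 0.022502.
z = (0.95886 − 0.80)/0.022502 = 0.15886/0.022502 = 7.06.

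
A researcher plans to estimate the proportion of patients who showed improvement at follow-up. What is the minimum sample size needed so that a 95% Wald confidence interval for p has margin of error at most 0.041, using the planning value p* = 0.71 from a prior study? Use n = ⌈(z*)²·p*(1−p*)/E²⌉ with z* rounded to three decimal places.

n = 471

For 95% confidence, z* = 1.960.
p*(1−p*) = 0.71·0.29 = 0.2059.
(z*)²·p*(1−p*)/E² = 3.841600·0.2059/0.001681 = 470.545.
⌈470.545⌉ = 471.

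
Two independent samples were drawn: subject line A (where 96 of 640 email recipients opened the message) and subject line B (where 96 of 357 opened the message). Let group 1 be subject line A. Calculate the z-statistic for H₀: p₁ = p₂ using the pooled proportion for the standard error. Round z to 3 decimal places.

Sample proportions: p̂₁ = 96/640 = 0.15000 and p̂₂ = 96/357 = 0.26891.
Pooling: p̂ = 192/997 = 0.19258.
Pooled SE = √[0.1554915·0.00436362] ≈ 0.026048.
z = -0.11891/0.026048 = -4.565.

z = -4.565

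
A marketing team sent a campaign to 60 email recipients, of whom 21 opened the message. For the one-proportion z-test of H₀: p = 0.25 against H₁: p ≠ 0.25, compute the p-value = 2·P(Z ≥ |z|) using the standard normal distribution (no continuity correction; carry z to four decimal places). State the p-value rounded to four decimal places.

Sample proportion p̂ = 21/60 = 0.35000.
SE₀ = √(0.25·0.75/60) = 0.055902.
z = (p̂ − p₀)/SE = (21/60 − 0.25)/0.055902 ≈ 1.7889.
p-value = 2·P(Z ≥ |z|) with z = 1.7889 → 0.0736.

p-value = 0.0736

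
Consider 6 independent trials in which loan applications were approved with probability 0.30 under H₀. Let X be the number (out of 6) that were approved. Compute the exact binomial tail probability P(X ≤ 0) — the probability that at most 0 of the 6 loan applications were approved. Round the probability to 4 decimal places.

X ~ Binomial(n=6, p=0.30).
P(X ≤ 0) = C(6,0)·0.30^0·0.70^6.
= 0.117649 = 0.1176.

P = 0.1176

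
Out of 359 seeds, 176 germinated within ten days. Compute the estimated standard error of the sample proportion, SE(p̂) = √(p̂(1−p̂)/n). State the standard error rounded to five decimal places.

SE = 0.02638

With x = 176 successes in n = 359, p̂ = 0.49025.
p̂(1−p̂) = 0.249905.
SE = √(0.249905/359) = √0.000696114 = 0.02638.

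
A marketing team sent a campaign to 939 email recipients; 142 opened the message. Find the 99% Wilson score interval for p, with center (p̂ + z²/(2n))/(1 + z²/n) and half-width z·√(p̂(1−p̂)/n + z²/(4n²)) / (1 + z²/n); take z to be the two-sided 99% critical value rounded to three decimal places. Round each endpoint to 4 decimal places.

p̂ = 142/939 = 0.15122; z = 2.576, so z² = 6.635776.
1 + z²/n = 1.007067.
Adjusted center: (0.15122 + z²/(2n))/1.007067 = 0.15367.
Radicand: p̂(1−p̂)/n + z²/(4n²) = 0.000136694 + 0.000001881 = 0.000138575.
Half-width = z·√(radicand)/denom = 2.576·0.011772/1.007067 = 0.03011.
Interval: 0.15367 ± 0.03011 → (0.1236, 0.1838).

(0.1236, 0.1838)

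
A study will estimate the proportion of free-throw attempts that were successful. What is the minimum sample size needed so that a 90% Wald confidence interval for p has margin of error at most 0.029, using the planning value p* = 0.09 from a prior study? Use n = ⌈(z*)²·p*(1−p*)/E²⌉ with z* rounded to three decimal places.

n = 264

z* = 1.645 at the 90% level.
p*(1−p*) = 0.09·0.91 = 0.0819.
Required n before rounding: 2.706025 × 0.0819 / 0.029² = 263.524.
⌈263.524⌉ = 264.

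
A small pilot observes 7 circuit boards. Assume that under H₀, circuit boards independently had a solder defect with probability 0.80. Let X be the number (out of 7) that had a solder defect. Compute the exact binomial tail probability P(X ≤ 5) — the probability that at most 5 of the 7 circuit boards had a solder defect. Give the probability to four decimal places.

P = 0.4233

X ~ Binomial(n=7, p=0.80).
P(X ≤ 5) = Σ_{j=0}^{5} C(7,j)·0.80^j·0.20^{7−j}.
= 0.000013 + 0.000358 + 0.004301 + 0.028672 + 0.114688 + 0.275251 = 0.4233.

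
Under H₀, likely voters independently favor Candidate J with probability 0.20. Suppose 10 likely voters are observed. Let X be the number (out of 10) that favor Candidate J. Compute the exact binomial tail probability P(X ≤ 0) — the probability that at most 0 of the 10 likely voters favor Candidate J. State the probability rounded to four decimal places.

X is binomial with n = 10 and p = 0.20.
P(X ≤ 0) = C(10,0)·0.20^0·0.80^10.
= 0.107374 = 0.1074.

P = 0.1074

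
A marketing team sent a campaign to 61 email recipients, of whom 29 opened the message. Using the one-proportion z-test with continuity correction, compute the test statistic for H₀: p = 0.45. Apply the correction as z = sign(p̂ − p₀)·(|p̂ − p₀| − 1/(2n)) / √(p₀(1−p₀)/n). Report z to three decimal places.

z = 0.270

With x = 29 successes in n = 61, p̂ = 0.47541. p̂ − p₀ = 0.025410.
1/(2n) = 0.008197.
Corrected numerator: |0.025410| − 0.008197 = 0.017213.
SE₀ = √(0.45·0.55/61) = 0.063698.
z = (+)0.017213/0.063698 = 0.270.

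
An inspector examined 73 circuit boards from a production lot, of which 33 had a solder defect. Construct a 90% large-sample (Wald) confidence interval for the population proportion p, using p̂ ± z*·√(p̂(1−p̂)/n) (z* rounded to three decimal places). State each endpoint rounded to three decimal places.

Sample proportion p̂ = 33/73 = 0.45205.
SE(p̂) = √(0.45205·0.54795/73) = 0.058251.
z* = 1.645 at the 90% level.
Margin = 1.645·0.058251 = 0.09582.
So the interval runs from 0.356 to 0.548.

(0.356, 0.548)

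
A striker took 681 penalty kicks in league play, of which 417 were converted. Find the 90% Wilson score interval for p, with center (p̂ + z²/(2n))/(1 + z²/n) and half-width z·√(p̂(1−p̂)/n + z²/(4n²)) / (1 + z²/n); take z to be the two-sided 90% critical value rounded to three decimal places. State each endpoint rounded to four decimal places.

Here p̂ = 417/681 = 0.61233 and z = 1.645 (z² = 2.706025).
Denominator 1 + z²/n = 1 + 2.706025/681 = 1.003974.
Center = (0.61233 + 0.001987)/1.003974 = 0.61189.
Radicand: p̂(1−p̂)/n + z²/(4n²) = 0.000348577 + 0.000001459 = 0.000350036.
Half-width = z·√(radicand)/denom = 1.645·0.018709/1.003974 = 0.03065.
CI: 0.61189 ± 0.03065 = (0.5812, 0.6425).

(0.5812, 0.6425)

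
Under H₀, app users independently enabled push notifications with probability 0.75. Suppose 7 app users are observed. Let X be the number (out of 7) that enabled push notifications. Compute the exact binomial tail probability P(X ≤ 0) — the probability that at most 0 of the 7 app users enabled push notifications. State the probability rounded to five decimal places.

P = 0.00006

X ~ Binomial(n=7, p=0.75).
P(X ≤ 0) = C(7,0)·0.75^0·0.25^7.
= 0.000061 = 0.00006.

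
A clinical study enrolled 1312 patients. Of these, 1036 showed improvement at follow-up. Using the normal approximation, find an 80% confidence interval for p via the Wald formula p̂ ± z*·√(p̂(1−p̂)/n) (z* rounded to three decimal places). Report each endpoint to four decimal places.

(0.7752, 0.8041)

The sample proportion is 1036/1312 = 0.78963.
SE = √(p̂(1−p̂)/n) = √(0.166112/1312) = 0.011252.
z* = 1.282 at the 80% level.
Margin of error: 1.282 × 0.011252 = 0.01443.
So the interval runs from 0.7752 to 0.8041.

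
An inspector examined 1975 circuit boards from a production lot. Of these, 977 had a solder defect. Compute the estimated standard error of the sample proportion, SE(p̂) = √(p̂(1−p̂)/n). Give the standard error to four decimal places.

SE = 0.0113

With x = 977 successes in n = 1975, p̂ = 0.49468.
p̂(1−p̂) = 0.49468·0.50532 = 0.249972.
SE = √(0.249972/1975) = √0.000126568 = 0.0113.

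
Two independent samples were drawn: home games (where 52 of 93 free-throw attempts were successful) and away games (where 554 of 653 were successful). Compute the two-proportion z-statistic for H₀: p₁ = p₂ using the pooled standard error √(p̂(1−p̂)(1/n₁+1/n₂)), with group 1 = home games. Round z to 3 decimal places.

p̂₁ = 52/93 = 0.55914, p̂₂ = 554/653 = 0.84839.
Pooling: p̂ = 606/746 = 0.81233.
SE = √[p̂(1−p̂)(1/n₁+1/n₂)] = √[0.81233·0.18767·(1/93+1/653)] ≈ 0.043275.
z = (p̂₁ − p̂₂)/SE = (0.55914 − 0.84839)/0.043275 = -0.28925/0.043275 = -6.684.

z = -6.684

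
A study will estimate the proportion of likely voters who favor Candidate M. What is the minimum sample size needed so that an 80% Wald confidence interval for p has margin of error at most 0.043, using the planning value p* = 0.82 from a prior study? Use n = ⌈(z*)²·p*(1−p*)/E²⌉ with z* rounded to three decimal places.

For 80% confidence, z* = 1.282.
p*(1−p*) = 0.1476.
Required n before rounding: 1.643524 × 0.1476 / 0.043² = 131.197.
Rounding up, n = 132.

n = 132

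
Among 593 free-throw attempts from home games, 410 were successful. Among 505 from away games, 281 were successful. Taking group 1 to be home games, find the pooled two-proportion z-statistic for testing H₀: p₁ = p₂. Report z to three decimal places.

z = 4.615

p̂₁ = 410/593 = 0.69140, p̂₂ = 281/505 = 0.55644.
Pooling: p̂ = 691/1098 = 0.62933.
SE = √[p̂(1−p̂)(1/n₁+1/n₂)] = √[0.62933·0.37067·(1/593+1/505)] ≈ 0.029246.
z = 0.13496/0.029246 = 4.615.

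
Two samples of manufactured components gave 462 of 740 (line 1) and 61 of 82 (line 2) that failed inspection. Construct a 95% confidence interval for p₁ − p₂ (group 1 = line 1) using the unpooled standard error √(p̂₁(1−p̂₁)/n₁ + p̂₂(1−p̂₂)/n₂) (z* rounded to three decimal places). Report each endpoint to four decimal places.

p̂₁ = 0.62432, p̂₂ = 0.74390, so the observed difference is -0.11958.
SE = √(0.000316951 + 0.002323312) = √0.002640263 = 0.051383.
z* = 1.960 at the 95% level. Margin = 1.960·0.051383 = 0.10071.
Interval: -0.11958 ± 0.10071 → (-0.2203, -0.0189).

(-0.2203, -0.0189)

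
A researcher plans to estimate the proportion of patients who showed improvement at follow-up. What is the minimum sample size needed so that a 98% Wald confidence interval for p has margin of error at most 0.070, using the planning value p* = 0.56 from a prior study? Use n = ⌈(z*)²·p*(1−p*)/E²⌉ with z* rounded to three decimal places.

The 98% critical value is z* = 2.326.
p*(1−p*) = 0.2464.
Required n before rounding: 5.410276 × 0.2464 / 0.070² = 272.060.
⌈272.060⌉ = 273.

n = 273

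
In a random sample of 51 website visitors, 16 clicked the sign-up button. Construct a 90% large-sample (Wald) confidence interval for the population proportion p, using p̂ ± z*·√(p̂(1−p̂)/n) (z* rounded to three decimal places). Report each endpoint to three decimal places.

(0.207, 0.421)

The sample proportion is 16/51 = 0.31373.
SE(p̂) = √(0.31373·0.68627/51) = 0.064974.
For 90% confidence, z* = 1.645.
Margin of error: 1.645 × 0.064974 = 0.10688.
CI: 0.31373 ± 0.10688 = (0.207, 0.421).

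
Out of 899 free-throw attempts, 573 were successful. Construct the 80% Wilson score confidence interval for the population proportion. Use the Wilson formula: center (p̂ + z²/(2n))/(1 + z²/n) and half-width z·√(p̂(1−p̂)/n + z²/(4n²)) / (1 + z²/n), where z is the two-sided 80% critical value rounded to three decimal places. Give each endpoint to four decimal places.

(0.6166, 0.6577)

Here p̂ = 573/899 = 0.63737 and z = 1.282 (z² = 1.643524).
Denominator 1 + z²/n = 1 + 1.643524/899 = 1.001828.
Center = (0.63737 + 0.000914)/1.001828 = 0.63712.
Radicand: p̂(1−p̂)/n + z²/(4n²) = 0.000257095 + 0.000000508 = 0.000257603.
Half-width = z·√(radicand)/denom = 1.282·0.016050/1.001828 = 0.02054.
So the interval runs from 0.6166 to 0.6577.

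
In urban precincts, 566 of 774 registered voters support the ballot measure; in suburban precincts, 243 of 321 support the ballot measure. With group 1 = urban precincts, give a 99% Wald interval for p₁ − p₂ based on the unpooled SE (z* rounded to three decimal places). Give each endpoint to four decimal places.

p̂₁ = 566/774 = 0.73127, p̂₂ = 243/321 = 0.75701; p̂₁ − p̂₂ = -0.02574.
SE = √(0.000253897 + 0.000573041) = √0.000826938 = 0.028757.
z* = 2.576 at the 99% level. Margin = 2.576·0.028757 = 0.07408.
So the interval runs from -0.0998 to 0.0483.

(-0.0998, 0.0483)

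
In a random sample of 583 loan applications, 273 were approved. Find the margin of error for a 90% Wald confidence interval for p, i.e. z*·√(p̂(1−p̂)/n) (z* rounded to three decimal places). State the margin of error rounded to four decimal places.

ME = 0.0340

p̂ = 273/583 = 0.46827.
SE(p̂) = √(0.46827·0.53173/583) = 0.020666.
For 90% confidence, z* = 1.645.
ME = 1.645·0.020666 = 0.0340.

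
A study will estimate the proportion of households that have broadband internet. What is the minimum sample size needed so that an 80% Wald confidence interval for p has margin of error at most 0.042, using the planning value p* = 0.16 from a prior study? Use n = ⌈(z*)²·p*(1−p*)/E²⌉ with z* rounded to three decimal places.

n = 126

z* = 1.282 at the 80% level.
p*(1−p*) = 0.1344.
Required n before rounding: 1.643524 × 0.1344 / 0.042² = 125.221.
Rounding up, n = 126.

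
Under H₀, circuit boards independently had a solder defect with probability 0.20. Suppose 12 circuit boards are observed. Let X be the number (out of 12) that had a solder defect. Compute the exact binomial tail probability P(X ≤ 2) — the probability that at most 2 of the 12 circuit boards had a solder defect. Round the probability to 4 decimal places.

X is binomial with n = 12 and p = 0.20.
P(X ≤ 2) = C(12,0)·0.20^0·0.80^12 + C(12,1)·0.20^1·0.80^11 + C(12,2)·0.20^2·0.80^10.
= 0.068719 + 0.206158 + 0.283468 = 0.5583.

P = 0.5583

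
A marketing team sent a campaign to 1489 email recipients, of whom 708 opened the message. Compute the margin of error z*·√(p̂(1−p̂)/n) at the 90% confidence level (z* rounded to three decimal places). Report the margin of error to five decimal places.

ME = 0.02129

Sample proportion p̂ = 708/1489 = 0.47549.
Standard error of p̂: √(0.249399/1489) = √0.000167494 = 0.012942.
For 90% confidence, z* = 1.645.
ME = 1.645·0.012942 = 0.02129.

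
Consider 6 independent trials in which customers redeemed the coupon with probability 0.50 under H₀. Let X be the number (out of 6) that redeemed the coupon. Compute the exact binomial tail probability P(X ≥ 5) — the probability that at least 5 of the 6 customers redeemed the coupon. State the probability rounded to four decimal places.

P = 0.1094

X is binomial with n = 6 and p = 0.50.
P(X ≥ 5) = C(6,5)·0.50^5·0.50^1 + C(6,6)·0.50^6·0.50^0.
= 0.093750 + 0.015625 = 0.1094.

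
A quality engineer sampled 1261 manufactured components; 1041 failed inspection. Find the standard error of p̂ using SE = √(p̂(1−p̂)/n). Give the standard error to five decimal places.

The sample proportion is 1041/1261 = 0.82554.
p̂(1−p̂) = 0.82554·0.17446 = 0.144024.
SE = √(0.144024/1261) = 0.01069.

SE = 0.01069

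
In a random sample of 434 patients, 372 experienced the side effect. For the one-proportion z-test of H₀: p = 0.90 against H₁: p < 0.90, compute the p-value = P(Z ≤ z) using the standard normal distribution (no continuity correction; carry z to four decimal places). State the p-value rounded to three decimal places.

p-value = 0.001

With x = 372 successes in n = 434, p̂ = 0.85714.
Null standard error: √(0.90·0.10/434) = √0.000207373 = 0.014400.
z = (p̂ − p₀)/SE = (372/434 − 0.90)/0.014400 ≈ -2.9761.
p-value = P(Z ≤ z) with z = -2.9761 → 0.001.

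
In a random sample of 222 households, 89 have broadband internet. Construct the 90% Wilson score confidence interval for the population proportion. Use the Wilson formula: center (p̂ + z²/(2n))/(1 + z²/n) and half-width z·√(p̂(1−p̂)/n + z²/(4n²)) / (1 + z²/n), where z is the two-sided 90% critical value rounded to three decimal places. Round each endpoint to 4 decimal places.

p̂ = 89/222 = 0.40090; z = 1.645, so z² = 2.706025.
Denominator 1 + z²/n = 1 + 2.706025/222 = 1.012189.
Adjusted center: (0.40090 + z²/(2n))/1.012189 = 0.40209.
Radicand: p̂(1−p̂)/n + z²/(4n²) = 0.001081889 + 0.000013727 = 0.001095616.
Half-width = 1.645·√0.001095616/1.012189 = 0.05379.
Interval: 0.40209 ± 0.05379 → (0.3483, 0.4559).

(0.3483, 0.4559)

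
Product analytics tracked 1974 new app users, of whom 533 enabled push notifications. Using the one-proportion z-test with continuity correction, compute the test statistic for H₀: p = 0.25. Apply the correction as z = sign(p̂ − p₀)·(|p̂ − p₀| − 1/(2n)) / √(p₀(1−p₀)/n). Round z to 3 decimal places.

z = 2.027

With x = 533 successes in n = 1974, p̂ = 0.27001. p̂ − p₀ = 0.020010.
Continuity correction 1/(2n) = 1/3948 = 0.000253.
Corrected numerator: |0.020010| − 0.000253 = 0.019757.
Under H₀, SE = √(p₀(1−p₀)/n) = √(0.25·0.75/1974) = √0.000094985 = 0.009746.
z = +0.019757/0.009746 = 2.027.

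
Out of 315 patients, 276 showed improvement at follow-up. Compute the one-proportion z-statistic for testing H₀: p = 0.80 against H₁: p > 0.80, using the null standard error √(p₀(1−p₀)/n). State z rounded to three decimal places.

The sample proportion is 276/315 = 0.87619.
Null standard error: √(0.80·0.20/315) = √0.000507937 = 0.022537.
z = (p̂ − p₀)/SE = (0.87619 − 0.80)/0.022537 = 3.381.

z = 3.381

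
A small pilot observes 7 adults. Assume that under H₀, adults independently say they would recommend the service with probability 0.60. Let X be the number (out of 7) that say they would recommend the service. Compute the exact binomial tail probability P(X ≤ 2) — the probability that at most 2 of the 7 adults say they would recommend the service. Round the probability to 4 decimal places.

X is binomial with n = 7 and p = 0.60.
P(X ≤ 2) = C(7,0)·0.60^0·0.40^7 + C(7,1)·0.60^1·0.40^6 + C(7,2)·0.60^2·0.40^5.
= 0.001638 + 0.017203 + 0.077414 = 0.0963.

P = 0.0963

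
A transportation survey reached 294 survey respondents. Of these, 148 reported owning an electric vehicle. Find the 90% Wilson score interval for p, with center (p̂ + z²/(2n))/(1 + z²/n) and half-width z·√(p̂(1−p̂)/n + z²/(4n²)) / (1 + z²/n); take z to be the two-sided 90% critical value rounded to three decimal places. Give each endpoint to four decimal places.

p̂ = 148/294 = 0.50340; z = 1.645, so z² = 2.706025.
1 + z²/n = 1.009204.
Center = (0.50340 + 0.004602)/1.009204 = 0.50337.
Radicand: p̂(1−p̂)/n + z²/(4n²) = 0.000850301 + 0.000007827 = 0.000858128.
Half-width = z·√(radicand)/denom = 1.645·0.029294/1.009204 = 0.04775.
So the interval runs from 0.4556 to 0.5511.

(0.4556, 0.5511)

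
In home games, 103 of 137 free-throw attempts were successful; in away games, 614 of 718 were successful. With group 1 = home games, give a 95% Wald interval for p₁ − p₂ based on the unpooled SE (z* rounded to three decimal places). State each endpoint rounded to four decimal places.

p̂₁ = 103/137 = 0.75182, p̂₂ = 614/718 = 0.85515; p̂₁ − p̂₂ = -0.10333.
Unpooled SE = √(p̂₁(1−p̂₁)/n₁ + p̂₂(1−p̂₂)/n₂) = √(0.001361929 + 0.000172516) = 0.039172.
z* = 1.960 at the 95% level. Margin of error = 0.07678.
So the interval runs from -0.1801 to -0.0266.

(-0.1801, -0.0266)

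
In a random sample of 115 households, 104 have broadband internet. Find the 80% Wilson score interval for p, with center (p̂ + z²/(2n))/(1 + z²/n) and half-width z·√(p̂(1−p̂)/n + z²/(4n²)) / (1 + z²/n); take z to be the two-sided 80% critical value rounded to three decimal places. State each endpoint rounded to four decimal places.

(0.8633, 0.9340)

Here p̂ = 104/115 = 0.90435 and z = 1.282 (z² = 1.643524).
1 + z²/n = 1.014292.
Adjusted center: (0.90435 + z²/(2n))/1.014292 = 0.89865.
Radicand: p̂(1−p̂)/n + z²/(4n²) = 0.000752199 + 0.000031069 = 0.000783268.
Half-width = z·√(radicand)/denom = 1.282·0.027987/1.014292 = 0.03537.
So the interval runs from 0.8633 to 0.9340.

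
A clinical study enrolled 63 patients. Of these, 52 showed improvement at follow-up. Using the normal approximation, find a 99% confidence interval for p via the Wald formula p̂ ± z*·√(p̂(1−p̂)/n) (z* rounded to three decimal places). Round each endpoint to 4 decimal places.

Sample proportion p̂ = 52/63 = 0.82540.
SE = √(p̂(1−p̂)/n) = √(0.144117/63) = 0.047829.
For 99% confidence, z* = 2.576.
Margin of error: 2.576 × 0.047829 = 0.12321.
Interval: 0.82540 ± 0.12321 → (0.7022, 0.9486).

(0.7022, 0.9486)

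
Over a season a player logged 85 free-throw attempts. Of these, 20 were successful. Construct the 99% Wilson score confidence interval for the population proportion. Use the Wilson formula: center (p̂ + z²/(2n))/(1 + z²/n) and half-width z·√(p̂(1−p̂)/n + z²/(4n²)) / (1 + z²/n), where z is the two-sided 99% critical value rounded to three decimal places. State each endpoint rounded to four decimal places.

p̂ = 20/85 = 0.23529; z = 2.576, so z² = 6.635776.
1 + z²/n = 1.078068.
Adjusted center: (0.23529 + z²/(2n))/1.078068 = 0.25446.
Radicand: p̂(1−p̂)/n + z²/(4n²) = 0.002116833 + 0.000229612 = 0.002346445.
Half-width = 2.576·√0.002346445/1.078068 = 0.11575.
So the interval runs from 0.1387 to 0.3702.

(0.1387, 0.3702)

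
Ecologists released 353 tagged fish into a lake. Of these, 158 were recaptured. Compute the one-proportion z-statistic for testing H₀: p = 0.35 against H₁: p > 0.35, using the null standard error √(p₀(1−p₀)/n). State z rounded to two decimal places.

z = 3.84

p̂ = 158/353 = 0.44759.
Under H₀, SE = √(p₀(1−p₀)/n) = √(0.35·0.65/353) = √0.000644476 = 0.025387.
z = (p̂ − p₀)/SE = (0.44759 − 0.35)/0.025387 = 3.84.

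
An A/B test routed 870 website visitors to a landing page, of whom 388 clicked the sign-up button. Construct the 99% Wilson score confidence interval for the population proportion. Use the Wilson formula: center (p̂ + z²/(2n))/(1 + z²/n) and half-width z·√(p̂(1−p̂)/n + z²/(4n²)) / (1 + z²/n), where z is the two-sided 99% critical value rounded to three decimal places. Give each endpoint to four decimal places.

(0.4031, 0.4896)

p̂ = 388/870 = 0.44598; z = 2.576, so z² = 6.635776.
Denominator 1 + z²/n = 1 + 6.635776/870 = 1.007627.
Center = (0.44598 + 0.003814)/1.007627 = 0.44639.
Radicand: p̂(1−p̂)/n + z²/(4n²) = 0.000284002 + 0.000002192 = 0.000286194.
Half-width = z·√(radicand)/denom = 2.576·0.016917/1.007627 = 0.04325.
Interval: 0.44639 ± 0.04325 → (0.4031, 0.4896).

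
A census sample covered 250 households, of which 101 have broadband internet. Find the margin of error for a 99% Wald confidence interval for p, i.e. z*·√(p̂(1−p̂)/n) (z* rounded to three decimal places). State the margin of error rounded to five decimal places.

ME = 0.07994

The sample proportion is 101/250 = 0.40400.
SE(p̂) = √(0.40400·0.59600/250) = 0.031034.
z* = 2.576 at the 99% level.
ME = 2.576·0.031034 = 0.07994.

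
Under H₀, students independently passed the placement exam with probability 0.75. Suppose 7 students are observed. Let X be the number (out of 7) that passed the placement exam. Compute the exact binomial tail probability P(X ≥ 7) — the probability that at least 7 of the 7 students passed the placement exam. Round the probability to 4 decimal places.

X ~ Binomial(n=7, p=0.75).
P(X ≥ 7) = C(7,7)·0.75^7·0.25^0.
= 0.133484 = 0.1335.

P = 0.1335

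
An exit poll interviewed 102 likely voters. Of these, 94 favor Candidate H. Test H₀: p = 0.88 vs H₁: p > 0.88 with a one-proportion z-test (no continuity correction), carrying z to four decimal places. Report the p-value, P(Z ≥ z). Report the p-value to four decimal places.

p̂ = 94/102 = 0.92157.
Under H₀, SE = √(p₀(1−p₀)/n) = √(0.88·0.12/102) = √0.001035294 = 0.032176.
Test statistic (full precision, shown to 4 dp): z = (94/102 − 0.88)/SE₀ ≈ 1.2919.
From the standard normal, P(Z ≥ z) = 0.0982.

p-value = 0.0982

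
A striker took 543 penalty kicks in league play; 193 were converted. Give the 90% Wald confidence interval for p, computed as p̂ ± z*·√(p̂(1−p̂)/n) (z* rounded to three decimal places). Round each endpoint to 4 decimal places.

Sample proportion p̂ = 193/543 = 0.35543.
Standard error of p̂: √(0.229100/543) = √0.000421916 = 0.020541.
The 90% critical value is z* = 1.645.
Margin of error: 1.645 × 0.020541 = 0.03379.
So the interval runs from 0.3216 to 0.3892.

(0.3216, 0.3892)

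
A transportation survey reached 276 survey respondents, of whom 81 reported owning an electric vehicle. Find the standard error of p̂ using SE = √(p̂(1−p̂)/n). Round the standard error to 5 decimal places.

SE = 0.02741

p̂ = 81/276 = 0.29348.
p̂(1−p̂) = 0.29348·0.70652 = 0.207349.
SE = √(0.207349/276) = 0.02741.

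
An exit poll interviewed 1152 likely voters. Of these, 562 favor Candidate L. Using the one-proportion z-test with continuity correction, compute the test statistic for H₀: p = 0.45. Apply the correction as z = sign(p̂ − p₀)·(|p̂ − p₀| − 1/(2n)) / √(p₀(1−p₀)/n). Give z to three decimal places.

z = 2.552

With x = 562 successes in n = 1152, p̂ = 0.48785. p̂ − p₀ = 0.037847.
Continuity correction 1/(2n) = 1/2304 = 0.000434.
Corrected numerator: |0.037847| − 0.000434 = 0.037413.
Null standard error: √(0.45·0.55/1152) = √0.000214844 = 0.014658.
z = +0.037413/0.014658 = 2.552.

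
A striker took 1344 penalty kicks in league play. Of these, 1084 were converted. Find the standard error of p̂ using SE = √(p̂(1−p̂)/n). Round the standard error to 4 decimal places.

With x = 1084 successes in n = 1344, p̂ = 0.80655.
p̂(1−p̂) = 0.80655·0.19345 = 0.156027.
SE = √(0.156027/1344) = 0.0108.

SE = 0.0108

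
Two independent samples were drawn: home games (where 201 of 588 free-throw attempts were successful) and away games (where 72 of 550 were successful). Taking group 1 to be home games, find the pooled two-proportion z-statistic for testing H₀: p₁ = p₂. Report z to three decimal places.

p̂₁ = 201/588 = 0.34184, p̂₂ = 72/550 = 0.13091.
Pooled p̂ = (201+72)/(588+550) = 273/1138 = 0.23989.
SE = √[p̂(1−p̂)(1/n₁+1/n₂)] = √[0.23989·0.76011·(1/588+1/550)] ≈ 0.025331.
z = 0.21093/0.025331 = 8.327.

z = 8.327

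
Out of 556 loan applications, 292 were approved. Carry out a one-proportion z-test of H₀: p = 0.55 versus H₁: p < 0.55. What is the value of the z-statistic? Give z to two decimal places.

z = -1.18

p̂ = 292/556 = 0.52518.
Null standard error: √(0.55·0.45/556) = √0.000445144 = 0.021098.
Test statistic: z = -0.02482/0.021098 = -1.18.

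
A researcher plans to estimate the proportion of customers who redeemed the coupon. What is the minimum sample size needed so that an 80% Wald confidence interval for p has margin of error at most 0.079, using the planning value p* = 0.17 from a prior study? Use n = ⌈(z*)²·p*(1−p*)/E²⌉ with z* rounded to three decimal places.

n = 38

z* = 1.282 at the 80% level.
p*(1−p*) = 0.17·0.83 = 0.1411.
Required n before rounding: 1.643524 × 0.1411 / 0.079² = 37.158.
Rounding up, n = 38.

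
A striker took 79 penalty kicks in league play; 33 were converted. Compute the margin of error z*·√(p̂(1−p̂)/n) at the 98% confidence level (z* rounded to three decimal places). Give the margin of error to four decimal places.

ME = 0.1291

Sample proportion p̂ = 33/79 = 0.41772.
SE = √(p̂(1−p̂)/n) = √(0.243230/79) = 0.055488.
z* = 2.326 at the 98% level.
So ME = 0.1291.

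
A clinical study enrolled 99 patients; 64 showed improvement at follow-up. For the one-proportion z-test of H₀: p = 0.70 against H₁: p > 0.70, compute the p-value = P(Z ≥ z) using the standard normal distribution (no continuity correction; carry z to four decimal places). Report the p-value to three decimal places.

p-value = 0.877

With x = 64 successes in n = 99, p̂ = 0.64646.
Under H₀, SE = √(p₀(1−p₀)/n) = √(0.70·0.30/99) = √0.002121212 = 0.046057.
z = (p̂ − p₀)/SE = (64/99 − 0.70)/0.046057 ≈ -1.1624.
p-value = P(Z ≥ z) with z = -1.1624 → 0.877.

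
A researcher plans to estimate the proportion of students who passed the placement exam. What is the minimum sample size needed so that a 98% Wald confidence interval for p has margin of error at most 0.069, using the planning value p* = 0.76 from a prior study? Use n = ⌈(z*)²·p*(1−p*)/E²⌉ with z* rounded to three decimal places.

The 98% critical value is z* = 2.326.
p*(1−p*) = 0.76·0.24 = 0.1824.
(z*)²·p*(1−p*)/E² = 5.410276·0.1824/0.004761 = 207.275.
Rounding up, n = 208.

n = 208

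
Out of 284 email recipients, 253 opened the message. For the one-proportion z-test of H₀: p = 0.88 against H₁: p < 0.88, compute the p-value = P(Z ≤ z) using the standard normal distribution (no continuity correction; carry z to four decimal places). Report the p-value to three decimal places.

With x = 253 successes in n = 284, p̂ = 0.89085.
Null standard error: √(0.88·0.12/284) = √0.000371831 = 0.019283.
Test statistic (full precision, shown to 4 dp): z = (253/284 − 0.88)/SE₀ ≈ 0.5624.
From the standard normal, P(Z ≤ z) = 0.713.

p-value = 0.713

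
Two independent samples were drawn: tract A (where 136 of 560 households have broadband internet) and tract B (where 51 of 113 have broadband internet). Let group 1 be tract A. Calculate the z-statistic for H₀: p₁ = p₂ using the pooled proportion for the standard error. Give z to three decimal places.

z = -4.513

Sample proportions: p̂₁ = 136/560 = 0.24286 and p̂₂ = 51/113 = 0.45133.
Pooling: p̂ = 187/673 = 0.27786.
SE = √[p̂(1−p̂)(1/n₁+1/n₂)] = √[0.27786·0.72214·(1/560+1/113)] ≈ 0.046195.
z = -0.20847/0.046195 = -4.513.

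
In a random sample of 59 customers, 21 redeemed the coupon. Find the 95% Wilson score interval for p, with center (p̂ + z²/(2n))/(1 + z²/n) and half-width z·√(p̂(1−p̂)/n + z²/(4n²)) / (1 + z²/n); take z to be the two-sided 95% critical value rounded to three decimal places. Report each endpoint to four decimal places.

p̂ = 21/59 = 0.35593; z = 1.960, so z² = 3.841600.
1 + z²/n = 1.065112.
Adjusted center: (0.35593 + z²/(2n))/1.065112 = 0.36474.
Radicand: p̂(1−p̂)/n + z²/(4n²) = 0.003885499 + 0.000275898 = 0.004161397.
Half-width = z·√(radicand)/denom = 1.960·0.064509/1.065112 = 0.11871.
Interval: 0.36474 ± 0.11871 → (0.2460, 0.4834).

(0.2460, 0.4834)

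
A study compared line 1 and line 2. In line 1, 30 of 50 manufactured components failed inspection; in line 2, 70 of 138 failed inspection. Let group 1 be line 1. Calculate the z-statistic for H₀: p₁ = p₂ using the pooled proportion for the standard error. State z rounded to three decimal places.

z = 1.126

Sample proportions: p̂₁ = 30/50 = 0.60000 and p̂₂ = 70/138 = 0.50725.
Pooling: p̂ = 100/188 = 0.53191.
SE = √[p̂(1−p̂)(1/n₁+1/n₂)] = √[0.53191·0.46809·(1/50+1/138)] ≈ 0.082364.
z = 0.09275/0.082364 = 1.126.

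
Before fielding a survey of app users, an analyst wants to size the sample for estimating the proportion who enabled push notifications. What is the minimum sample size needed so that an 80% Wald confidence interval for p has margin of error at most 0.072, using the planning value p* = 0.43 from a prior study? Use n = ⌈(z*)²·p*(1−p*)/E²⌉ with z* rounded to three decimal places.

n = 78

For 80% confidence, z* = 1.282.
p*(1−p*) = 0.43·0.57 = 0.2451.
(z*)²·p*(1−p*)/E² = 1.643524·0.2451/0.005184 = 77.706.
Rounding up, n = 78.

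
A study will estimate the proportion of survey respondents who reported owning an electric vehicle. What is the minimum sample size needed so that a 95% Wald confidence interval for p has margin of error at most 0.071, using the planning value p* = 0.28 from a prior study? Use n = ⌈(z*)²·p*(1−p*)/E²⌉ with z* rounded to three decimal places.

n = 154

z* = 1.960 at the 95% level.
p*(1−p*) = 0.28·0.72 = 0.2016.
Required n before rounding: 3.841600 × 0.2016 / 0.071² = 153.634.
Rounding up, n = 154.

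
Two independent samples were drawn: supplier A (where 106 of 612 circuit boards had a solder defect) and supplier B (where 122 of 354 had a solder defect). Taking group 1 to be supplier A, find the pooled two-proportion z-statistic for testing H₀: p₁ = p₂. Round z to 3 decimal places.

z = -6.046

p̂₁ = 106/612 = 0.17320, p̂₂ = 122/354 = 0.34463.
Pooling: p̂ = 228/966 = 0.23602.
SE = √[p̂(1−p̂)(1/n₁+1/n₂)] = √[0.23602·0.76398·(1/612+1/354)] ≈ 0.028355.
z = (p̂₁ − p̂₂)/SE = (0.17320 − 0.34463)/0.028355 = -0.17143/0.028355 = -6.046.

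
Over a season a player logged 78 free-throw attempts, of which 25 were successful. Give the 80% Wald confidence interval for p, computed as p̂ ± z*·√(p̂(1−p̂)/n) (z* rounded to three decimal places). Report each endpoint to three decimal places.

The sample proportion is 25/78 = 0.32051.
Standard error of p̂: √(0.217784/78) = √0.002792107 = 0.052840.
z* = 1.282 at the 80% level.
Margin of error: 1.282 × 0.052840 = 0.06774.
So the interval runs from 0.253 to 0.388.

(0.253, 0.388)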